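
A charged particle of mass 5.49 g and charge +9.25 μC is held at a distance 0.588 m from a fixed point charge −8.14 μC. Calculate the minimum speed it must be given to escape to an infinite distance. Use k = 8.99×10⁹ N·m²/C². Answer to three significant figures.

20.5 m/s

To just escape, total mechanical energy must reach zero at infinity: ½mv²_min + U = 0, so ½mv²_min = −U = |kQq|/r.
|U| = |kQq|/r = (8.99×10⁹ N·m²/C²)(8.14×10⁻⁶)(9.25×10⁻⁶)/(0.588) = 1.15 J.
v_min = √(2|U|/m) = √(2·1.15/5.49×10⁻³) = 20.5 m/s.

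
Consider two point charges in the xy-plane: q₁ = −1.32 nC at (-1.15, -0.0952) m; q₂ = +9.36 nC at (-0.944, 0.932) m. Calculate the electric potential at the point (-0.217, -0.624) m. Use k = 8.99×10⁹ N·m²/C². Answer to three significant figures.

37.9 V

Electric potential is a scalar, so the contributions from each charge add algebraically: V = Σ kqᵢ/rᵢ.
Distances from the field point to each charge: r₁ = 1.07 m, r₂ = 1.72 m.
V = k[(-1.32×10⁻⁹)/(1.07) + (9.36×10⁻⁹)/(1.72)] = 37.9 V.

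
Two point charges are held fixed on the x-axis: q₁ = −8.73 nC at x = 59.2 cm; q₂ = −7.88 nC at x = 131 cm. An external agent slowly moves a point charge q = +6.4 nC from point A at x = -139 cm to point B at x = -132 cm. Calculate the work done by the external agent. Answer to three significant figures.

-1.37×10⁻⁸ J

For quasistatic motion the external work equals the change in potential energy: W_ext = qΔV = q(V_B − V_A).
At A: distances to the source charges are 1.98 m, 2.70 m; V_A = Σ kqᵢ/rᵢ = -65.8 V.
At B: distances to the source charges are 1.91 m, 2.63 m; V_B = Σ kqᵢ/rᵢ = -68.0 V.
ΔV = V_B − V_A = -2.15 V.
W_ext = qΔV = (6.40×10⁻⁹ C)(-2.15 V) = -1.37×10⁻⁸ J.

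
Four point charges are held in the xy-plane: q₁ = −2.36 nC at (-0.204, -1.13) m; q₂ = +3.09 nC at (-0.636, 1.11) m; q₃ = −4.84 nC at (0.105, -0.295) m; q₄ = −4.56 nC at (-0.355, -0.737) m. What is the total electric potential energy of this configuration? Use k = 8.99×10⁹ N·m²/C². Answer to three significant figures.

4.75×10⁻⁷ J

The work to assemble the configuration equals its total potential energy, U = Σ kqᵢqⱼ/rᵢⱼ over all pairs.
Pair separations: r₁₂ = 2.28 m, r₁₃ = 0.890 m, r₁₄ = 0.421 m, r₂₃ = 1.59 m, r₂₄ = 1.87 m, r₃₄ = 0.638 m.
Summing all 6 pair terms gives U = 4.75×10⁻⁷ J.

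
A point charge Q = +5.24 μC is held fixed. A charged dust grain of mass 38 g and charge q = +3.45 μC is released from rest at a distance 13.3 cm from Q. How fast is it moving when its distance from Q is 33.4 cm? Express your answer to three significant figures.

6.22 m/s

Only the electrostatic force acts, so mechanical energy is conserved: ½mv² = U₁ − U₂ = kQq(1/r₁ − 1/r₂).
U₁ − U₂ = (8.99×10⁹ N·m²/C²)(5.24×10⁻⁶ C)(3.45×10⁻⁶ C)(1/0.133 − 1/0.334) = 0.735 J.
v = √(2·0.735/0.0380) = 6.22 m/s.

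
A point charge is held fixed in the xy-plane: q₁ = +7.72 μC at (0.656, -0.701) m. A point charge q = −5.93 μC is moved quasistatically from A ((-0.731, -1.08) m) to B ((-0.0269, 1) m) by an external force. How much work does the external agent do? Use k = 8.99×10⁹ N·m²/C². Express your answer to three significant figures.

For quasistatic motion the external work equals the change in potential energy: W_ext = qΔV = q(V_B − V_A).
At A: distance to the source charge is 1.44 m; V_A = kq₁/r = 4.83×10⁴ V.
At B: distance to the source charge is 1.83 m; V_B = kq₁/r = 3.79×10⁴ V.
ΔV = V_B − V_A = -1.04×10⁴ V.
W_ext = qΔV = (-5.93×10⁻⁶ C)(-1.04×10⁴ V) = 0.0617 J.

0.0617 J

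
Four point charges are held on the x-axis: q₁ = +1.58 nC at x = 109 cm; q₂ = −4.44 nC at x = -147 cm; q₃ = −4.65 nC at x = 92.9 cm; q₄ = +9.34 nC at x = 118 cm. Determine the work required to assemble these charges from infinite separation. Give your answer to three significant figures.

The work to assemble the configuration equals its total potential energy, U = Σ kqᵢqⱼ/rᵢⱼ over all pairs.
Pair separations: r₁₂ = 2.56 m, r₁₃ = 0.161 m, r₁₄ = 0.0900 m, r₂₃ = 2.40 m, r₂₄ = 2.65 m, r₃₄ = 0.251 m.
Summing all 6 pair terms gives U = -5.80×10⁻⁷ J.

-5.80×10⁻⁷ J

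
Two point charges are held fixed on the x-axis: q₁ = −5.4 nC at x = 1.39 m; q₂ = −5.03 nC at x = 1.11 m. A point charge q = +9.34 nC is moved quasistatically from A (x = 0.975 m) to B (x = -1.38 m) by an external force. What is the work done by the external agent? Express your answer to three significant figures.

3.89×10⁻⁶ J

For quasistatic motion the external work equals the change in potential energy: W_ext = qΔV = q(V_B − V_A).
At A: distances to the source charges are 0.415 m, 0.135 m; V_A = Σ kqᵢ/rᵢ = -452 V.
At B: distances to the source charges are 2.77 m, 2.49 m; V_B = Σ kqᵢ/rᵢ = -35.7 V.
ΔV = V_B − V_A = 416 V.
W_ext = qΔV = (9.34×10⁻⁹ C)(416 V) = 3.89×10⁻⁶ J.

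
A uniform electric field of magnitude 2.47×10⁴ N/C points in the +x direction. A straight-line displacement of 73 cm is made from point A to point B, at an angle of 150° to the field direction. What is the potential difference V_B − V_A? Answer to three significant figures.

1.56×10⁴ V

Only the component of displacement along E changes the potential: ΔV = −E·d·cosθ.
ΔV = −(2.47×10⁴ V/m)(0.730 m)cos150° = 1.56×10⁴ V.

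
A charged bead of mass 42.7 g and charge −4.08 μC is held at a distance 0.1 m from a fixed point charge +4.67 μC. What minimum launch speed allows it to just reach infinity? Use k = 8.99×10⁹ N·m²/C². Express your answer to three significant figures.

To just escape, total mechanical energy must reach zero at infinity: ½mv²_min + U = 0, so ½mv²_min = −U = |kQq|/r.
|U| = |kQq|/r = (8.99×10⁹ N·m²/C²)(4.67×10⁻⁶)(4.08×10⁻⁶)/(0.100) = 1.71 J.
v_min = √(2|U|/m) = √(2·1.71/0.0427) = 8.96 m/s.

8.96 m/s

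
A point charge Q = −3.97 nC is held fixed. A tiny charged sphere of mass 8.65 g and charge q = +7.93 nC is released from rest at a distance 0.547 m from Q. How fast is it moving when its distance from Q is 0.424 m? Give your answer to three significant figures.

Only the electrostatic force acts, so mechanical energy is conserved: ½mv² = U₁ − U₂ = kQq(1/r₁ − 1/r₂).
U₁ − U₂ = (8.99×10⁹ N·m²/C²)(-3.97×10⁻⁹ C)(7.93×10⁻⁹ C)(1/0.547 − 1/0.424) = 1.50×10⁻⁷ J.
v = √(2·1.50×10⁻⁷/8.65×10⁻³) = 5.89×10⁻³ m/s.

5.89×10⁻³ m/s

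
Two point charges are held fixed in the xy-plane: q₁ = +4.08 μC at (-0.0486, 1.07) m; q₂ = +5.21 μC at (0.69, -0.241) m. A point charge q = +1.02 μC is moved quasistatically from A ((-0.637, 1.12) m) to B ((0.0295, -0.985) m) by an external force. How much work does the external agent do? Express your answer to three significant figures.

-0.0223 J

For quasistatic motion the external work equals the change in potential energy: W_ext = qΔV = q(V_B − V_A).
At A: distances to the source charges are 0.591 m, 1.90 m; V_A = Σ kqᵢ/rᵢ = 8.68×10⁴ V.
At B: distances to the source charges are 2.06 m, 0.995 m; V_B = Σ kqᵢ/rᵢ = 6.49×10⁴ V.
ΔV = V_B − V_A = -2.18×10⁴ V.
W_ext = qΔV = (1.02×10⁻⁶ C)(-2.18×10⁴ V) = -0.0223 J.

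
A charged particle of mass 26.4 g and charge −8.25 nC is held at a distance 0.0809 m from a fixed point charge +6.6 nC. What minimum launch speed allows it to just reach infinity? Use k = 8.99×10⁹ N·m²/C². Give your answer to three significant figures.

0.0214 m/s

To just escape, total mechanical energy must reach zero at infinity: ½mv²_min + U = 0, so ½mv²_min = −U = |kQq|/r.
|U| = |kQq|/r = (8.99×10⁹ N·m²/C²)(6.60×10⁻⁹)(8.25×10⁻⁹)/(0.0809) = 6.05×10⁻⁶ J.
v_min = √(2|U|/m) = √(2·6.05×10⁻⁶/0.0264) = 0.0214 m/s.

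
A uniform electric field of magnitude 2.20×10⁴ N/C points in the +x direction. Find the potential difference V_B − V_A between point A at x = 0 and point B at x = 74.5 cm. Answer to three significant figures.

-1.64×10⁴ V

In a uniform field, potential decreases in the direction of E: V_B − V_A = −E·Δx.
V_B − V_A = −(2.20×10⁴ V/m)(0.745 m) = -1.64×10⁴ V.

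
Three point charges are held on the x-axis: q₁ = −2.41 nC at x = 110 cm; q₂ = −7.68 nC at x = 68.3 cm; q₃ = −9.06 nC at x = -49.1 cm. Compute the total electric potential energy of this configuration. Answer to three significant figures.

The assembly work is the sum of pairwise potential energies, U = Σ_{i<j} kqᵢqⱼ/rᵢⱼ.
Pair separations: r₁₂ = 0.417 m, r₁₃ = 1.59 m, r₂₃ = 1.17 m.
U = (3.99×10⁻⁷) + (1.23×10⁻⁷) + (5.33×10⁻⁷) = 1.06×10⁻⁶ J.

1.06×10⁻⁶ J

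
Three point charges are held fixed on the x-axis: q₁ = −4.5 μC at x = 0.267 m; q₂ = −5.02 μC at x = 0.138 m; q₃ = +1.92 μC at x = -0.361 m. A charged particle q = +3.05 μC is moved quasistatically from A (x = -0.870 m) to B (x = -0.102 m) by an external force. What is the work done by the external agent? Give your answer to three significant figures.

-0.563 J

For quasistatic motion the external work equals the change in potential energy: W_ext = qΔV = q(V_B − V_A).
At A: distances to the source charges are 1.14 m, 1.01 m, 0.509 m; V_A = Σ kqᵢ/rᵢ = -4.64×10⁴ V.
At B: distances to the source charges are 0.369 m, 0.240 m, 0.259 m; V_B = Σ kqᵢ/rᵢ = -2.31×10⁵ V.
ΔV = V_B − V_A = -1.85×10⁵ V.
W_ext = qΔV = (3.05×10⁻⁶ C)(-1.85×10⁵ V) = -0.563 J.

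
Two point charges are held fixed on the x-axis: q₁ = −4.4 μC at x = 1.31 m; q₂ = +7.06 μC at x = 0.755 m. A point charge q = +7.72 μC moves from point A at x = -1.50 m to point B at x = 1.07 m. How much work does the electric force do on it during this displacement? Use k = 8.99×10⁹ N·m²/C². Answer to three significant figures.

-0.175 J

The work done by the electric force is W_field = −ΔU = −q(V_B − V_A) = q(V_A − V_B).
At A: distances to the source charges are 2.81 m, 2.25 m; V_A = Σ kqᵢ/rᵢ = 1.41×10⁴ V.
At B: distances to the source charges are 0.240 m, 0.315 m; V_B = Σ kqᵢ/rᵢ = 3.67×10⁴ V.
ΔV = V_B − V_A = 2.26×10⁴ V.
W_field = −qΔV = −(7.72×10⁻⁶ C)(2.26×10⁴ V) = -0.175 J.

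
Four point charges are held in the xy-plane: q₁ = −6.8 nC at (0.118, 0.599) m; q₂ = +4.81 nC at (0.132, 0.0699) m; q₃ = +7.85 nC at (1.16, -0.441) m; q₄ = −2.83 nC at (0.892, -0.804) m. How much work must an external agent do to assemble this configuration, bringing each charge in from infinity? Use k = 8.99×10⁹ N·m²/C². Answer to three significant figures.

-1.03×10⁻⁶ J

The assembly work is the sum of pairwise potential energies, U = Σ_{i<j} kqᵢqⱼ/rᵢⱼ.
Pair separations: r₁₂ = 0.529 m, r₁₃ = 1.47 m, r₁₄ = 1.60 m, r₂₃ = 1.15 m, r₂₄ = 1.16 m, r₃₄ = 0.451 m.
Summing all 6 pair terms gives U = -1.03×10⁻⁶ J.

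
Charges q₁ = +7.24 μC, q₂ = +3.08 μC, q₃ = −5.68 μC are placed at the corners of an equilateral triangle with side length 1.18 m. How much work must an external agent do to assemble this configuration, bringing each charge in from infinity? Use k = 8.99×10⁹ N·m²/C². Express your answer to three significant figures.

-0.277 J

The work to assemble the configuration equals its total potential energy, U = Σ kqᵢqⱼ/rᵢⱼ over all pairs.
All three pair separations equal the side length, 1.18 m.
U = (0.170) + (-0.313) + (-0.133) = -0.277 J.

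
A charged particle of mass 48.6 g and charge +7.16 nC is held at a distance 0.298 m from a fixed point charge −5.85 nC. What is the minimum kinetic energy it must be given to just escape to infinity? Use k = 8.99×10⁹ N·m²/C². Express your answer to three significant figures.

1.26×10⁻⁶ J

To just escape, total mechanical energy must reach zero at infinity: ½mv²_min + U = 0, so ½mv²_min = −U = |kQq|/r.
|U| = |kQq|/r = (8.99×10⁹ N·m²/C²)(5.85×10⁻⁹)(7.16×10⁻⁹)/(0.298) = 1.26×10⁻⁶ J.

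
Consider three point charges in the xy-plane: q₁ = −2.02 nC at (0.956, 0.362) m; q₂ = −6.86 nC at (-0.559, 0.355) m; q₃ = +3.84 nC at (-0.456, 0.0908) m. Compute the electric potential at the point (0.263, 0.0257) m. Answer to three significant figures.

-45.4 V

The total potential is the scalar sum of each charge's contribution, V = Σ kqᵢ/rᵢ.
Distances from the field point to each charge: r₁ = 0.770 m, r₂ = 0.886 m, r₃ = 0.722 m.
V = k[(-2.02×10⁻⁹)/(0.770) + (-6.86×10⁻⁹)/(0.886) + (3.84×10⁻⁹)/(0.722)] = -45.4 V.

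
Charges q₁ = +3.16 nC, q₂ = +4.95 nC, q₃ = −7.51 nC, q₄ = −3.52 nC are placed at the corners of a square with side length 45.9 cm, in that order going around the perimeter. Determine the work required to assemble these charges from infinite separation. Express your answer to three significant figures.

The work to assemble the configuration equals its total potential energy, U = Σ kqᵢqⱼ/rᵢⱼ over all pairs.
The four side pairs have separation 0.459 m and the two diagonal pairs 0.649 m.
Summing all 6 pair terms gives U = -6.92×10⁻⁷ J.

-6.92×10⁻⁷ J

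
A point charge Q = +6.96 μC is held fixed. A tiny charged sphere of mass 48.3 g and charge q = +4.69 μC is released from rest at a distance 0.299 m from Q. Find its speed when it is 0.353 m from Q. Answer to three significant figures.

Only the electrostatic force acts, so mechanical energy is conserved: ½mv² = U₁ − U₂ = kQq(1/r₁ − 1/r₂).
U₁ − U₂ = (8.99×10⁹ N·m²/C²)(6.96×10⁻⁶ C)(4.69×10⁻⁶ C)(1/0.299 − 1/0.353) = 0.150 J.
v = √(2·0.150/0.0483) = 2.49 m/s.

2.49 m/s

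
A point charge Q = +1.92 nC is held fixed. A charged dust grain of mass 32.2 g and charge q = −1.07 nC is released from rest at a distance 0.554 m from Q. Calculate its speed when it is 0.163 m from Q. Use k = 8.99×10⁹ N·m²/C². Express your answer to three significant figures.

2.23×10⁻³ m/s

Only the electrostatic force acts, so mechanical energy is conserved: ½mv² = U₁ − U₂ = kQq(1/r₁ − 1/r₂).
U₁ − U₂ = (8.99×10⁹ N·m²/C²)(1.92×10⁻⁹ C)(-1.07×10⁻⁹ C)(1/0.554 − 1/0.163) = 8.00×10⁻⁸ J.
v = √(2·8.00×10⁻⁸/0.0322) = 2.23×10⁻³ m/s.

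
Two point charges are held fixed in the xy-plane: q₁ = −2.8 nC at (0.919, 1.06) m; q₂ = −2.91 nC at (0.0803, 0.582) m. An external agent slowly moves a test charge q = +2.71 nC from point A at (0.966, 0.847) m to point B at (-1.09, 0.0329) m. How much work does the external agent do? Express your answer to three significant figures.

3.04×10⁻⁷ J

For quasistatic motion the external work equals the change in potential energy: W_ext = qΔV = q(V_B − V_A).
At A: distances to the source charges are 0.218 m, 0.924 m; V_A = Σ kqᵢ/rᵢ = -144 V.
At B: distances to the source charges are 2.26 m, 1.29 m; V_B = Σ kqᵢ/rᵢ = -31.4 V.
ΔV = V_B − V_A = 112 V.
W_ext = qΔV = (2.71×10⁻⁹ C)(112 V) = 3.04×10⁻⁷ J.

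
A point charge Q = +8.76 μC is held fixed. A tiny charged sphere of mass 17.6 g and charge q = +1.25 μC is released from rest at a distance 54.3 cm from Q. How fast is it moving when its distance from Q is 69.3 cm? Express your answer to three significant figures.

2.11 m/s

Only the electrostatic force acts, so mechanical energy is conserved: ½mv² = U₁ − U₂ = kQq(1/r₁ − 1/r₂).
U₁ − U₂ = (8.99×10⁹ N·m²/C²)(8.76×10⁻⁶ C)(1.25×10⁻⁶ C)(1/0.543 − 1/0.693) = 0.0392 J.
v = √(2·0.0392/0.0176) = 2.11 m/s.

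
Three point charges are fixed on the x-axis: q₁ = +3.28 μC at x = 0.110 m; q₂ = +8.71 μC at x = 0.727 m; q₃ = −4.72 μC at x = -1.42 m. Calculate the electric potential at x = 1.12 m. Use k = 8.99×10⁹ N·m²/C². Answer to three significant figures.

2.12×10⁵ V

Electric potential is a scalar, so the contributions from each charge add algebraically: V = Σ kqᵢ/rᵢ.
Distances from the field point to each charge: r₁ = 1.01 m, r₂ = 0.393 m, r₃ = 2.54 m.
V = k[(3.28×10⁻⁶)/(1.01) + (8.71×10⁻⁶)/(0.393) + (-4.72×10⁻⁶)/(2.54)] = 2.12×10⁵ V.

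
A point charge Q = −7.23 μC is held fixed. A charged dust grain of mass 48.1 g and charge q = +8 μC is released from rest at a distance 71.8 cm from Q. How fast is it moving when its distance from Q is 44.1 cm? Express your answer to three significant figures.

4.35 m/s

Only the electrostatic force acts, so mechanical energy is conserved: ½mv² = U₁ − U₂ = kQq(1/r₁ − 1/r₂).
U₁ − U₂ = (8.99×10⁹ N·m²/C²)(-7.23×10⁻⁶ C)(8.00×10⁻⁶ C)(1/0.718 − 1/0.441) = 0.455 J.
v = √(2·0.455/0.0481) = 4.35 m/s.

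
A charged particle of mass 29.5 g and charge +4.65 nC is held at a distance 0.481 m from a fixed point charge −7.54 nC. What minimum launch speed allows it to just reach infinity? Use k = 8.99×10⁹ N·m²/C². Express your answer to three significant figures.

6.67×10⁻³ m/s

To just escape, total mechanical energy must reach zero at infinity: ½mv²_min + U = 0, so ½mv²_min = −U = |kQq|/r.
|U| = |kQq|/r = (8.99×10⁹ N·m²/C²)(7.54×10⁻⁹)(4.65×10⁻⁹)/(0.481) = 6.55×10⁻⁷ J.
v_min = √(2|U|/m) = √(2·6.55×10⁻⁷/0.0295) = 6.67×10⁻³ m/s.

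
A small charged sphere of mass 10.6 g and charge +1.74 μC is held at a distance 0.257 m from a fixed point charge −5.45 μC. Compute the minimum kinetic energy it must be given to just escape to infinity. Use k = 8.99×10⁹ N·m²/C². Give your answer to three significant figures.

To just escape, total mechanical energy must reach zero at infinity: ½mv²_min + U = 0, so ½mv²_min = −U = |kQq|/r.
|U| = |kQq|/r = (8.99×10⁹ N·m²/C²)(5.45×10⁻⁶)(1.74×10⁻⁶)/(0.257) = 0.332 J.

0.332 J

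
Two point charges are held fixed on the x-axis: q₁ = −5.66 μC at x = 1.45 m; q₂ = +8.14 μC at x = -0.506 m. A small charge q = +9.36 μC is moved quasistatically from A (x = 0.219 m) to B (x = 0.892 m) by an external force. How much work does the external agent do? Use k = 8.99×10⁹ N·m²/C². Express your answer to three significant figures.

For quasistatic motion the external work equals the change in potential energy: W_ext = qΔV = q(V_B − V_A).
At A: distances to the source charges are 1.23 m, 0.725 m; V_A = Σ kqᵢ/rᵢ = 5.96×10⁴ V.
At B: distances to the source charges are 0.558 m, 1.40 m; V_B = Σ kqᵢ/rᵢ = -3.88×10⁴ V.
ΔV = V_B − V_A = -9.84×10⁴ V.
W_ext = qΔV = (9.36×10⁻⁶ C)(-9.84×10⁴ V) = -0.921 J.

-0.921 J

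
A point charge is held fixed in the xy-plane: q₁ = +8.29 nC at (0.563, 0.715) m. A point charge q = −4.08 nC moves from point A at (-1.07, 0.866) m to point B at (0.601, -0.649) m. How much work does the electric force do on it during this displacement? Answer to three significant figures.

3.74×10⁻⁸ J

The work done by the electric force is W_field = −ΔU = −q(V_B − V_A) = q(V_A − V_B).
At A: distance to the source charge is 1.64 m; V_A = kq₁/r = 45.4 V.
At B: distance to the source charge is 1.36 m; V_B = kq₁/r = 54.6 V.
ΔV = V_B − V_A = 9.17 V.
W_field = −qΔV = −(-4.08×10⁻⁹ C)(9.17 V) = 3.74×10⁻⁸ J.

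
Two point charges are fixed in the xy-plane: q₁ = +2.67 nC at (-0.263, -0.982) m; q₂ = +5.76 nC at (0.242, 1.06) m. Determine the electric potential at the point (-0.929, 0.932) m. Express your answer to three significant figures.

55.8 V

Electric potential is a scalar, so the contributions from each charge add algebraically: V = Σ kqᵢ/rᵢ.
Distances from the field point to each charge: r₁ = 2.03 m, r₂ = 1.18 m.
V = k[(2.67×10⁻⁹)/(2.03) + (5.76×10⁻⁹)/(1.18)] = 55.8 V.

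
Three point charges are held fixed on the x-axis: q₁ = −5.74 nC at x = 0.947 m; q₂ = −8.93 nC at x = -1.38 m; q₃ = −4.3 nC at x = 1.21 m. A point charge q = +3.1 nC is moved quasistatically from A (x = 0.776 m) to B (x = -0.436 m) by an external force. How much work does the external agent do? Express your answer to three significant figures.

For quasistatic motion the external work equals the change in potential energy: W_ext = qΔV = q(V_B − V_A).
At A: distances to the source charges are 0.171 m, 2.16 m, 0.434 m; V_A = Σ kqᵢ/rᵢ = -428 V.
At B: distances to the source charges are 1.38 m, 0.944 m, 1.65 m; V_B = Σ kqᵢ/rᵢ = -146 V.
ΔV = V_B − V_A = 282 V.
W_ext = qΔV = (3.10×10⁻⁹ C)(282 V) = 8.75×10⁻⁷ J.

8.75×10⁻⁷ J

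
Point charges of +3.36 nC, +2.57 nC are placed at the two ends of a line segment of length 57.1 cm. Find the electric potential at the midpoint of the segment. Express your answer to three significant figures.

187 V

The total potential is the scalar sum of each charge's contribution, V = Σ kqᵢ/rᵢ.
Each charge is 0.286 m from the midpoint.
V = k[(3.36×10⁻⁹)/(0.286) + (2.57×10⁻⁹)/(0.286)] = 187 V.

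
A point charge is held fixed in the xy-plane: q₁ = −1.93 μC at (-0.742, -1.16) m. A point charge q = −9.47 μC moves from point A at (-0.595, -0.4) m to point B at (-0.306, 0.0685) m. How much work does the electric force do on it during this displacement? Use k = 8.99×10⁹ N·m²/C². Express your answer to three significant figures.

0.0862 J

The work done by the electric force is W_field = −ΔU = −q(V_B − V_A) = q(V_A − V_B).
At A: distance to the source charge is 0.774 m; V_A = kq₁/r = -2.24×10⁴ V.
At B: distance to the source charge is 1.30 m; V_B = kq₁/r = -1.33×10⁴ V.
ΔV = V_B − V_A = 9100 V.
W_field = −qΔV = −(-9.47×10⁻⁶ C)(9100 V) = 0.0862 J.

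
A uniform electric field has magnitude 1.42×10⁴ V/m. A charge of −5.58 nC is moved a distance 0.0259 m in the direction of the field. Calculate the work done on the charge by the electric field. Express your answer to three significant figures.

The potential change for a displacement 0.0259 m in the direction of the field is ΔV = −Ed = -368 V.
W_field = −qΔV = -2.05×10⁻⁶ J.

-2.05×10⁻⁶ J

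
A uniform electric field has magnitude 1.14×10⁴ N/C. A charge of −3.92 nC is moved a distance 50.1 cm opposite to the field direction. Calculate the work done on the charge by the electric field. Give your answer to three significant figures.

The potential change for a displacement 50.1 cm opposite to the field direction is ΔV = +Ed = 5710 V.
W_field = −qΔV = 2.24×10⁻⁵ J.

2.24×10⁻⁵ J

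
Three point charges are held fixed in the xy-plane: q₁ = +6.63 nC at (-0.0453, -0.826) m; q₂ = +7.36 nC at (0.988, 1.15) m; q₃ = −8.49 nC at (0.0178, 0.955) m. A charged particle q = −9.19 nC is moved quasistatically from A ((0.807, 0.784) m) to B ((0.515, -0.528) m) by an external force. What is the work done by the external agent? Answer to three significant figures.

For quasistatic motion the external work equals the change in potential energy: W_ext = qΔV = q(V_B − V_A).
At A: distances to the source charges are 1.82 m, 0.408 m, 0.808 m; V_A = Σ kqᵢ/rᵢ = 100 V.
At B: distances to the source charges are 0.635 m, 1.74 m, 1.56 m; V_B = Σ kqᵢ/rᵢ = 83.1 V.
ΔV = V_B − V_A = -17.2 V.
W_ext = qΔV = (-9.19×10⁻⁹ C)(-17.2 V) = 1.58×10⁻⁷ J.

1.58×10⁻⁷ J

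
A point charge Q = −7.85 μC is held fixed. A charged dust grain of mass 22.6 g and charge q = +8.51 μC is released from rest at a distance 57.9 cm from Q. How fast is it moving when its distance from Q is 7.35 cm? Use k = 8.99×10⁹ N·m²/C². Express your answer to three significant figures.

25.1 m/s

Only the electrostatic force acts, so mechanical energy is conserved: ½mv² = U₁ − U₂ = kQq(1/r₁ − 1/r₂).
U₁ − U₂ = (8.99×10⁹ N·m²/C²)(-7.85×10⁻⁶ C)(8.51×10⁻⁶ C)(1/0.579 − 1/0.0735) = 7.13 J.
v = √(2·7.13/0.0226) = 25.1 m/s.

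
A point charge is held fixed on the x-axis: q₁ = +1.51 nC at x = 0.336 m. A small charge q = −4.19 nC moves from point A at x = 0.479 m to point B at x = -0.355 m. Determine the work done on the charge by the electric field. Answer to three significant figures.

-3.15×10⁻⁷ J

The work done by the electric force is W_field = −ΔU = −q(V_B − V_A) = q(V_A − V_B).
At A: distance to the source charge is 0.143 m; V_A = kq₁/r = 94.9 V.
At B: distance to the source charge is 0.691 m; V_B = kq₁/r = 19.6 V.
ΔV = V_B − V_A = -75.3 V.
W_field = −qΔV = −(-4.19×10⁻⁹ C)(-75.3 V) = -3.15×10⁻⁷ J.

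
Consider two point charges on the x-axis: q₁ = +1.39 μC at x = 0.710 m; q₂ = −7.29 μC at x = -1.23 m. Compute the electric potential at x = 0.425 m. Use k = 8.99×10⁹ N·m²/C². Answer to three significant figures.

The total potential is the scalar sum of each charge's contribution, V = Σ kqᵢ/rᵢ.
Distances from the field point to each charge: r₁ = 0.285 m, r₂ = 1.66 m.
V = k[(1.39×10⁻⁶)/(0.285) + (-7.29×10⁻⁶)/(1.66)] = 4250 V.

4250 V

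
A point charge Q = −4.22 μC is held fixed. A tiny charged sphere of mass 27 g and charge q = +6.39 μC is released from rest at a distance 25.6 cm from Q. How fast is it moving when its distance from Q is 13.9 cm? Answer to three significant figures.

Only the electrostatic force acts, so mechanical energy is conserved: ½mv² = U₁ − U₂ = kQq(1/r₁ − 1/r₂).
U₁ − U₂ = (8.99×10⁹ N·m²/C²)(-4.22×10⁻⁶ C)(6.39×10⁻⁶ C)(1/0.256 − 1/0.139) = 0.797 J.
v = √(2·0.797/0.0270) = 7.68 m/s.

7.68 m/s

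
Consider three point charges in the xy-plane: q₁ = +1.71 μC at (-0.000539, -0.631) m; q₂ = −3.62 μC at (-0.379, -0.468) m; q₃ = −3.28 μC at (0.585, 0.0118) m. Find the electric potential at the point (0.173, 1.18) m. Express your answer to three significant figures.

-3.41×10⁴ V

The total potential is the scalar sum of each charge's contribution, V = Σ kqᵢ/rᵢ.
Distances from the field point to each charge: r₁ = 1.82 m, r₂ = 1.74 m, r₃ = 1.24 m.
V = k[(1.71×10⁻⁶)/(1.82) + (-3.62×10⁻⁶)/(1.74) + (-3.28×10⁻⁶)/(1.24)] = -3.41×10⁴ V.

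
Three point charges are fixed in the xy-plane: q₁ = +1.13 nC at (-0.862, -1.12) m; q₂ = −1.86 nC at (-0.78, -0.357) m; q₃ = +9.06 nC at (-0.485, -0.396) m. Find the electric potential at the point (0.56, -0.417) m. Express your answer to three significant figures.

71.9 V

The total potential is the scalar sum of each charge's contribution, V = Σ kqᵢ/rᵢ.
Distances from the field point to each charge: r₁ = 1.59 m, r₂ = 1.34 m, r₃ = 1.05 m.
V = k[(1.13×10⁻⁹)/(1.59) + (-1.86×10⁻⁹)/(1.34) + (9.06×10⁻⁹)/(1.05)] = 71.9 V.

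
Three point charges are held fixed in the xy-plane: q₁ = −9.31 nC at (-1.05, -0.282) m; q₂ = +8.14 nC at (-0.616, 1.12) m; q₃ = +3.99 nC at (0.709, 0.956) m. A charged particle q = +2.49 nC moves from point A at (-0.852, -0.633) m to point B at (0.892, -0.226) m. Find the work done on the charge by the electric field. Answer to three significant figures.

The work done by the electric force is W_field = −ΔU = −q(V_B − V_A) = q(V_A − V_B).
At A: distances to the source charges are 0.403 m, 1.77 m, 2.23 m; V_A = Σ kqᵢ/rᵢ = -150 V.
At B: distances to the source charges are 1.94 m, 2.02 m, 1.20 m; V_B = Σ kqᵢ/rᵢ = 23.1 V.
ΔV = V_B − V_A = 173 V.
W_field = −qΔV = −(2.49×10⁻⁹ C)(173 V) = -4.32×10⁻⁷ J.

-4.32×10⁻⁷ J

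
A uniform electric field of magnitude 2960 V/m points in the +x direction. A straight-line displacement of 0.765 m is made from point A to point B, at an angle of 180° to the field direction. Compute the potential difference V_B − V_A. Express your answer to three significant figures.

2260 V

Only the component of displacement along E changes the potential: ΔV = −E·d·cosθ.
ΔV = −(2960 V/m)(0.765 m)cos180° = 2260 V.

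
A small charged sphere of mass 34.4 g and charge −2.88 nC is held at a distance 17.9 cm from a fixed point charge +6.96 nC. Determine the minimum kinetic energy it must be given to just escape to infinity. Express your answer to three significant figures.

1.01×10⁻⁶ J

To just escape, total mechanical energy must reach zero at infinity: ½mv²_min + U = 0, so ½mv²_min = −U = |kQq|/r.
|U| = |kQq|/r = (8.99×10⁹ N·m²/C²)(6.96×10⁻⁹)(2.88×10⁻⁹)/(0.179) = 1.01×10⁻⁶ J.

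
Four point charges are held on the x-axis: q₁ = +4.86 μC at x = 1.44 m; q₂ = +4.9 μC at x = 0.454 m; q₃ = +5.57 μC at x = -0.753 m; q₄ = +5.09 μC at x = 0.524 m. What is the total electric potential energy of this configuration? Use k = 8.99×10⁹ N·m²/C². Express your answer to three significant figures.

The work to assemble the configuration equals its total potential energy, U = Σ kqᵢqⱼ/rᵢⱼ over all pairs.
Pair separations: r₁₂ = 0.986 m, r₁₃ = 2.19 m, r₁₄ = 0.916 m, r₂₃ = 1.21 m, r₂₄ = 0.0700 m, r₃₄ = 1.28 m.
Summing all 6 pair terms gives U = 4.18 J.

4.18 J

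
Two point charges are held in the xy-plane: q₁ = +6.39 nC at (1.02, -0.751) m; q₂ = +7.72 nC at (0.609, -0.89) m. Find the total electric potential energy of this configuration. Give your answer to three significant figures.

The assembly work is the sum of pairwise potential energies, U = Σ_{i<j} kqᵢqⱼ/rᵢⱼ.
Pair separations: r₁₂ = 0.434 m.
U = (1.02×10⁻⁶) = 1.02×10⁻⁶ J.

1.02×10⁻⁶ J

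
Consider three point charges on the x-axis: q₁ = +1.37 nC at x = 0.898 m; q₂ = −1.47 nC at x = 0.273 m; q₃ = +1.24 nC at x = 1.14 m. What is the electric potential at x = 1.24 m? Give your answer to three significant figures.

134 V

Electric potential is a scalar, so the contributions from each charge add algebraically: V = Σ kqᵢ/rᵢ.
Distances from the field point to each charge: r₁ = 0.342 m, r₂ = 0.967 m, r₃ = 0.100 m.
V = k[(1.37×10⁻⁹)/(0.342) + (-1.47×10⁻⁹)/(0.967) + (1.24×10⁻⁹)/(0.100)] = 134 V.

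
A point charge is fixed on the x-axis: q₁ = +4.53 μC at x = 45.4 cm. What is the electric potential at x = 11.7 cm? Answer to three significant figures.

Electric potential is a scalar, so the contributions from each charge add algebraically: V = Σ kqᵢ/rᵢ.
V = k[(4.53×10⁻⁶)/(0.337)] = 1.21×10⁵ V.

1.21×10⁵ V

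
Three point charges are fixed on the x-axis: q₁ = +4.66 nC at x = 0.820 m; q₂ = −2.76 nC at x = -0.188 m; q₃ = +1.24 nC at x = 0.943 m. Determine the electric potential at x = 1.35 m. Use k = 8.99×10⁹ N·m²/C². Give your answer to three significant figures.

The total potential is the scalar sum of each charge's contribution, V = Σ kqᵢ/rᵢ.
Distances from the field point to each charge: r₁ = 0.530 m, r₂ = 1.54 m, r₃ = 0.407 m.
V = k[(4.66×10⁻⁹)/(0.530) + (-2.76×10⁻⁹)/(1.54) + (1.24×10⁻⁹)/(0.407)] = 90.3 V.

90.3 V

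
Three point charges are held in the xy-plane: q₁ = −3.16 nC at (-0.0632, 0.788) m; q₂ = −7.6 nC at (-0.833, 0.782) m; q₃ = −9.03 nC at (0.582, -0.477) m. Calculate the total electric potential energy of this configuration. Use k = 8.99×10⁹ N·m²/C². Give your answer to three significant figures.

The work to assemble the configuration equals its total potential energy, U = Σ kqᵢqⱼ/rᵢⱼ over all pairs.
Pair separations: r₁₂ = 0.770 m, r₁₃ = 1.42 m, r₂₃ = 1.89 m.
U = (2.80×10⁻⁷) + (1.81×10⁻⁷) + (3.26×10⁻⁷) = 7.87×10⁻⁷ J.

7.87×10⁻⁷ J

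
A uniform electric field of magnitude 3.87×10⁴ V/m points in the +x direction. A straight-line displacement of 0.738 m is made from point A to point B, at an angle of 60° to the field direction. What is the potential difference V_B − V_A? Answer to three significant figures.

Only the component of displacement along E changes the potential: ΔV = −E·d·cosθ.
ΔV = −(3.87×10⁴ V/m)(0.738 m)cos60° = -1.43×10⁴ V.

-1.43×10⁴ V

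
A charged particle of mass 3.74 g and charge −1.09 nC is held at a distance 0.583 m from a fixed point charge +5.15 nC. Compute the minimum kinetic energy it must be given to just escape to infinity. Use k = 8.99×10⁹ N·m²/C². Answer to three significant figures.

8.66×10⁻⁸ J

To just escape, total mechanical energy must reach zero at infinity: ½mv²_min + U = 0, so ½mv²_min = −U = |kQq|/r.
|U| = |kQq|/r = (8.99×10⁹ N·m²/C²)(5.15×10⁻⁹)(1.09×10⁻⁹)/(0.583) = 8.66×10⁻⁸ J.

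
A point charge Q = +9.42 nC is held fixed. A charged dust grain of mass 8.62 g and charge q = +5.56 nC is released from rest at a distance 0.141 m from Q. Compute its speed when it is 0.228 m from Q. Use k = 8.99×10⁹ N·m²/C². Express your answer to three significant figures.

0.0172 m/s

Only the electrostatic force acts, so mechanical energy is conserved: ½mv² = U₁ − U₂ = kQq(1/r₁ − 1/r₂).
U₁ − U₂ = (8.99×10⁹ N·m²/C²)(9.42×10⁻⁹ C)(5.56×10⁻⁹ C)(1/0.141 − 1/0.228) = 1.27×10⁻⁶ J.
v = √(2·1.27×10⁻⁶/8.62×10⁻³) = 0.0172 m/s.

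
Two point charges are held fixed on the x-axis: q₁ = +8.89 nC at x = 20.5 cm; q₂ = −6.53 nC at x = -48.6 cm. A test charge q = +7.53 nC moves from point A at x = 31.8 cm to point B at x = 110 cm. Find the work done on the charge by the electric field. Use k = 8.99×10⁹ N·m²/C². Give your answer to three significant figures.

The work done by the electric force is W_field = −ΔU = −q(V_B − V_A) = q(V_A − V_B).
At A: distances to the source charges are 0.113 m, 0.804 m; V_A = Σ kqᵢ/rᵢ = 634 V.
At B: distances to the source charges are 0.895 m, 1.59 m; V_B = Σ kqᵢ/rᵢ = 52.3 V.
ΔV = V_B − V_A = -582 V.
W_field = −qΔV = −(7.53×10⁻⁹ C)(-582 V) = 4.38×10⁻⁶ J.

4.38×10⁻⁶ J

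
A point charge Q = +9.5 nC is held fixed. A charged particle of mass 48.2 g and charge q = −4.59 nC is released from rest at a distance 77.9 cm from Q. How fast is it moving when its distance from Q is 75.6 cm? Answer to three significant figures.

Only the electrostatic force acts, so mechanical energy is conserved: ½mv² = U₁ − U₂ = kQq(1/r₁ − 1/r₂).
U₁ − U₂ = (8.99×10⁹ N·m²/C²)(9.50×10⁻⁹ C)(-4.59×10⁻⁹ C)(1/0.779 − 1/0.756) = 1.53×10⁻⁸ J.
v = √(2·1.53×10⁻⁸/0.0482) = 7.97×10⁻⁴ m/s.

7.97×10⁻⁴ m/s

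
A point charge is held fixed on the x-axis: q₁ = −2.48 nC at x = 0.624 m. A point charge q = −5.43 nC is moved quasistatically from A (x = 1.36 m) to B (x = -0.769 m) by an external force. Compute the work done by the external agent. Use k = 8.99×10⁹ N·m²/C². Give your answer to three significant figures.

For quasistatic motion the external work equals the change in potential energy: W_ext = qΔV = q(V_B − V_A).
At A: distance to the source charge is 0.736 m; V_A = kq₁/r = -30.3 V.
At B: distance to the source charge is 1.39 m; V_B = kq₁/r = -16.0 V.
ΔV = V_B − V_A = 14.3 V.
W_ext = qΔV = (-5.43×10⁻⁹ C)(14.3 V) = -7.76×10⁻⁸ J.

-7.76×10⁻⁸ J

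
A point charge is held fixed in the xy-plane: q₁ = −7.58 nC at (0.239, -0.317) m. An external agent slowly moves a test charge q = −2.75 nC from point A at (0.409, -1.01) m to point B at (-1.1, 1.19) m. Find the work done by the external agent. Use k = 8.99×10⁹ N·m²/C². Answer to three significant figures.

-1.70×10⁻⁷ J

For quasistatic motion the external work equals the change in potential energy: W_ext = qΔV = q(V_B − V_A).
At A: distance to the source charge is 0.714 m; V_A = kq₁/r = -95.5 V.
At B: distance to the source charge is 2.02 m; V_B = kq₁/r = -33.8 V.
ΔV = V_B − V_A = 61.7 V.
W_ext = qΔV = (-2.75×10⁻⁹ C)(61.7 V) = -1.70×10⁻⁷ J.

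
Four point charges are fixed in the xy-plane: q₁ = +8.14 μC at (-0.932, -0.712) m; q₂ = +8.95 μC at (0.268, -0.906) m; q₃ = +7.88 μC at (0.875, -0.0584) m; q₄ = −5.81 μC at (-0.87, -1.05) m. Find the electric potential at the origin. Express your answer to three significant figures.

The total potential is the scalar sum of each charge's contribution, V = Σ kqᵢ/rᵢ.
Distances from the field point to each charge: r₁ = 1.17 m, r₂ = 0.945 m, r₃ = 0.877 m, r₄ = 1.36 m.
V = k[(8.14×10⁻⁶)/(1.17) + (8.95×10⁻⁶)/(0.945) + (7.88×10⁻⁶)/(0.877) + (-5.81×10⁻⁶)/(1.36)] = 1.90×10⁵ V.

1.90×10⁵ V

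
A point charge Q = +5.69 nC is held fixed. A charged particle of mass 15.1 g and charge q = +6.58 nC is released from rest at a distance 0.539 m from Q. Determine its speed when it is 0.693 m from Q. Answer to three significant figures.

Only the electrostatic force acts, so mechanical energy is conserved: ½mv² = U₁ − U₂ = kQq(1/r₁ − 1/r₂).
U₁ − U₂ = (8.99×10⁹ N·m²/C²)(5.69×10⁻⁹ C)(6.58×10⁻⁹ C)(1/0.539 − 1/0.693) = 1.39×10⁻⁷ J.
v = √(2·1.39×10⁻⁷/0.0151) = 4.29×10⁻³ m/s.

4.29×10⁻³ m/s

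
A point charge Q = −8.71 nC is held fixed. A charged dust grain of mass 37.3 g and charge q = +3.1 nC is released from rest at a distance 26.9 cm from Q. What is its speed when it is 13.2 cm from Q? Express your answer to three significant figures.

Only the electrostatic force acts, so mechanical energy is conserved: ½mv² = U₁ − U₂ = kQq(1/r₁ − 1/r₂).
U₁ − U₂ = (8.99×10⁹ N·m²/C²)(-8.71×10⁻⁹ C)(3.10×10⁻⁹ C)(1/0.269 − 1/0.132) = 9.37×10⁻⁷ J.
v = √(2·9.37×10⁻⁷/0.0373) = 7.09×10⁻³ m/s.

7.09×10⁻³ m/s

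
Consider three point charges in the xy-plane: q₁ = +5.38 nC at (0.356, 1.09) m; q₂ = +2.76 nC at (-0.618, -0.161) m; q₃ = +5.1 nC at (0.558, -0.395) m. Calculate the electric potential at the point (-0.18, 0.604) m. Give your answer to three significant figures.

The total potential is the scalar sum of each charge's contribution, V = Σ kqᵢ/rᵢ.
Distances from the field point to each charge: r₁ = 0.724 m, r₂ = 0.882 m, r₃ = 1.24 m.
V = k[(5.38×10⁻⁹)/(0.724) + (2.76×10⁻⁹)/(0.882) + (5.10×10⁻⁹)/(1.24)] = 132 V.

132 V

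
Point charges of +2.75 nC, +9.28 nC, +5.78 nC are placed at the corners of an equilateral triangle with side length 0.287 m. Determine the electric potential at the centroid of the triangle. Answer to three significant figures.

Electric potential is a scalar, so the contributions from each charge add algebraically: V = Σ kqᵢ/rᵢ.
The distance from each vertex to the centroid is a/√3 = 0.166 m.
V = k[(2.75×10⁻⁹)/(0.166) + (9.28×10⁻⁹)/(0.166) + (5.78×10⁻⁹)/(0.166)] = 966 V.

966 V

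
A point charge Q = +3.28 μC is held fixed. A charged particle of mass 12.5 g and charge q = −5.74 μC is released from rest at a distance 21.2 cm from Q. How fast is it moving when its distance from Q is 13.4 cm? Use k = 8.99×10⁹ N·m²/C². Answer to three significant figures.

Only the electrostatic force acts, so mechanical energy is conserved: ½mv² = U₁ − U₂ = kQq(1/r₁ − 1/r₂).
U₁ − U₂ = (8.99×10⁹ N·m²/C²)(3.28×10⁻⁶ C)(-5.74×10⁻⁶ C)(1/0.212 − 1/0.134) = 0.465 J.
v = √(2·0.465/0.0125) = 8.62 m/s.

8.62 m/s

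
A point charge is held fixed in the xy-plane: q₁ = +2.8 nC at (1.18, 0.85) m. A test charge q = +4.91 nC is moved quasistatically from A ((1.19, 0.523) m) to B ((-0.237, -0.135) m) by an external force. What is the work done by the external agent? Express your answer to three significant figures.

-3.06×10⁻⁷ J

For quasistatic motion the external work equals the change in potential energy: W_ext = qΔV = q(V_B − V_A).
At A: distance to the source charge is 0.327 m; V_A = kq₁/r = 76.9 V.
At B: distance to the source charge is 1.73 m; V_B = kq₁/r = 14.6 V.
ΔV = V_B − V_A = -62.4 V.
W_ext = qΔV = (4.91×10⁻⁹ C)(-62.4 V) = -3.06×10⁻⁷ J.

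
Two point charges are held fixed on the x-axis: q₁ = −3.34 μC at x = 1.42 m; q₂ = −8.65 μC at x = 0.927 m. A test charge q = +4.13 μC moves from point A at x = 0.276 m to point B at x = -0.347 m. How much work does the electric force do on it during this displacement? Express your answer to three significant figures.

The work done by the electric force is W_field = −ΔU = −q(V_B − V_A) = q(V_A − V_B).
At A: distances to the source charges are 1.14 m, 0.651 m; V_A = Σ kqᵢ/rᵢ = -1.46×10⁵ V.
At B: distances to the source charges are 1.77 m, 1.27 m; V_B = Σ kqᵢ/rᵢ = -7.80×10⁴ V.
ΔV = V_B − V_A = 6.77×10⁴ V.
W_field = −qΔV = −(4.13×10⁻⁶ C)(6.77×10⁴ V) = -0.279 J.

-0.279 J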